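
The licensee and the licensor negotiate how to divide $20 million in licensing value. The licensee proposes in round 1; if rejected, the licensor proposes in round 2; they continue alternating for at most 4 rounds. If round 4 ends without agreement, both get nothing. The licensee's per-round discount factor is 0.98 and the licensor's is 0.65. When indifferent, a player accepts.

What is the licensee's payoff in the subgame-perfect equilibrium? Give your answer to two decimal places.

11.46

Round 4 (the licensor proposes): the licensee will accept anything ≥ 0, so the licensor offers 0 and keeps 20.
Round 3 (the licensee proposes): the licensor can get 20 next round, worth 0.65 × 20 = 13 now, so the licensee offers 13, keeping 7.
Round 2 (the licensor proposes): the licensee can get 7 next round, worth 0.98 × 7 = 6.86 now. The licensor offers 6.86 and keeps 20 − 6.86 = 13.14.
Round 1 (the licensee proposes): the licensor can get 13.14 next round, worth 0.65 × 13.14 = 8.541 now. The licensee offers 8.541 and keeps 20 − 8.541 = 11.459.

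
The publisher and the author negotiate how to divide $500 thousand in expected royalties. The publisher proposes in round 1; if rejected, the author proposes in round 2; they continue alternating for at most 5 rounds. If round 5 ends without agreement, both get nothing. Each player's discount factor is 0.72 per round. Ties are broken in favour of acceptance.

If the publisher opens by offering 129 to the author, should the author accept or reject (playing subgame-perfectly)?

Reject

Round 5 (the publisher proposes): rejection yields 0 for the author; the publisher offers 0 and keeps 500.
Round 4 (the author proposes): the publisher can get 500 next round, worth 0.72 × 500 = 360 now, so the author offers 360, keeping 140.
Round 3 (the publisher proposes): the author can get 140 next round, worth 0.72 × 140 = 100.8 now; the publisher offers that and keeps 399.2.
Round 2 (the author proposes): the publisher can get 399.2 next round, worth 0.72 × 399.2 = 287.424 now, so the author offers 287.424, keeping 212.576.
So by rejecting in round 1, the author gets 212.576 next round, worth 0.72 × 212.576 = 153.05472 now.
Offer 129 < 153.05472, so the author rejects.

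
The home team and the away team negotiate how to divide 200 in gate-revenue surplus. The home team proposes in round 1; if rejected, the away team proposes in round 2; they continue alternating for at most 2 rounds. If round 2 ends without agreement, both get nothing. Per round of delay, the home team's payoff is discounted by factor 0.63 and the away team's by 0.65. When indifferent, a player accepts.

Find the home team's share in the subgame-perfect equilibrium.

Solve by backward induction from round 2.
Round 2 (the away team proposes): rejection yields 0 for the home team; the away team offers 0 and keeps 200.
Round 1 (the home team proposes): the away team can get 200 next round, worth 0.65 × 200 = 130 now, so the home team offers 130, keeping 70.

70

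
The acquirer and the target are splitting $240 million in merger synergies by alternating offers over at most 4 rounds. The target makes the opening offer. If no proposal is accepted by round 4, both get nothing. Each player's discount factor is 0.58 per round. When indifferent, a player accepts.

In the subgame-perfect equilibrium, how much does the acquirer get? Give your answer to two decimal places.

Round 4 (the acquirer proposes): rejection yields 0 for the target; the acquirer offers 0 and keeps 240.
Round 3 (the target proposes): the acquirer can get 240 next round, worth 0.58 × 240 = 139.2 now. The target offers 139.2 and keeps 240 − 139.2 = 100.8.
Round 2 (the acquirer proposes): the target can get 100.8 next round, worth 0.58 × 100.8 = 58.464 now. The acquirer offers 58.464 and keeps 240 − 58.464 = 181.536.
Round 1 (the target proposes): the acquirer can get 181.536 next round, worth 0.58 × 181.536 = 105.29088 now. The target offers 105.29088 and keeps 240 − 105.29088 = 134.70912.

105.29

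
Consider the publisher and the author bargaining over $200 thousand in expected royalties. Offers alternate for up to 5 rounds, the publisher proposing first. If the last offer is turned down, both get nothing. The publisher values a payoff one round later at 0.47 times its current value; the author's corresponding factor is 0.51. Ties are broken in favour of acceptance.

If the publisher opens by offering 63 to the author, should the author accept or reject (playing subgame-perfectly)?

Round 5 (the publisher proposes): the author will accept anything ≥ 0, so the publisher offers 0 and keeps 200.
Round 4 (the author proposes): the publisher can get 200 next round, worth 0.47 × 200 = 94 now; the author offers that and keeps 106.
Round 3 (the publisher proposes): the author can get 106 next round, worth 0.51 × 106 = 54.06 now, so the publisher offers 54.06, keeping 145.94.
Round 2 (the author proposes): the publisher can get 145.94 next round, worth 0.47 × 145.94 = 68.5918 now; the author offers that and keeps 131.4082.
So by rejecting in round 1, the author gets 131.4082 next round, worth 0.51 × 131.4082 = 67.018182 now.
Offer 63 < 67.018182, so the author rejects.

Reject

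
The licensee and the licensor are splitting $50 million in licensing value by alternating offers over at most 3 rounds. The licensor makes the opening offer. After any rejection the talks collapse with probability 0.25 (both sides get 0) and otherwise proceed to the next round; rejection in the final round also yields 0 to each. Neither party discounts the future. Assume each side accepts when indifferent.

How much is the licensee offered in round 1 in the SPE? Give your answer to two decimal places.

By backward induction:
Round 3 (the licensor proposes): rejection yields 0 for the licensee; the licensor offers 0 and keeps 50.
Round 2 (the licensee proposes): rejecting gives the licensor an expected 0.75 × 50 = 37.5. The licensee offers 37.5 and keeps 50 − 37.5 = 12.5.
Round 1 (the licensor proposes): rejecting gives the licensee an expected 0.75 × 12.5 = 9.375; the licensor offers that and keeps 40.625.

9.38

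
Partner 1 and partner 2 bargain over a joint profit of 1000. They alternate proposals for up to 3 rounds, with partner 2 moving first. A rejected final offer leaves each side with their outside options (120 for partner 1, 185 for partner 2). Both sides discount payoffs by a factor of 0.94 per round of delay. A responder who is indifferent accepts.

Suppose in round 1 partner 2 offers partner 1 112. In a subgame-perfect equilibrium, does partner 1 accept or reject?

Reject

Round 3 (partner 2 proposes): partner 1 gets 120 if talks fail, so partner 2 offers 120 and keeps 880.
Round 2 (partner 1 proposes): partner 2 can get 880 next round, worth 0.94 × 880 = 827.2 now. Partner 1 offers 827.2 and keeps 1000 − 827.2 = 172.8.
So by rejecting in round 1, partner 1 gets 172.8 next round, worth 0.94 × 172.8 = 162.432 now.
Offer 112 < 162.432, so partner 1 rejects.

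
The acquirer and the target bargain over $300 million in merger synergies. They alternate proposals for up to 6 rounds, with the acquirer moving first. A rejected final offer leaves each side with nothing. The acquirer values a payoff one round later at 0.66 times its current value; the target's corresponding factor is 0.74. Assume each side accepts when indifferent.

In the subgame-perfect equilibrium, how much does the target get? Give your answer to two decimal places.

165.30

Solve by backward induction from round 6.
Round 6 (the target proposes): the acquirer will accept anything ≥ 0, so the target offers 0 and keeps 300.
Round 5 (the acquirer proposes): the target can get 300 next round, worth 0.74 × 300 = 222 now. The acquirer offers 222 and keeps 300 − 222 = 78.
Round 4 (the target proposes): the acquirer can get 78 next round, worth 0.66 × 78 = 51.48 now, so the target offers 51.48, keeping 248.52.
Round 3 (the acquirer proposes): the target can get 248.52 next round, worth 0.74 × 248.52 = 183.9048 now, so the acquirer offers 183.9048, keeping 116.0952.
Round 2 (the target proposes): the acquirer can get 116.0952 next round, worth 0.66 × 116.0952 = 76.622832 now. The target offers 76.622832 and keeps 300 − 76.622832 = 223.377168.
Round 1 (the acquirer proposes): the target can get 223.377168 next round, worth 0.74 × 223.377168 = 165.29910432 now, so the acquirer offers 165.29910432, keeping 134.70089568.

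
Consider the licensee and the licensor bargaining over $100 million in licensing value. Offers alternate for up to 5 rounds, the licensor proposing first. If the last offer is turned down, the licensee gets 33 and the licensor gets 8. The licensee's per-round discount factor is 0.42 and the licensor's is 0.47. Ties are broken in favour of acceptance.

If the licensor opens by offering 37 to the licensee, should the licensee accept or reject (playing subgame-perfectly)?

Accept

Round 5 (the licensor proposes): the licensee gets 33 if talks fail, so the licensor offers 33 and keeps 67.
Round 4 (the licensee proposes): the licensor can get 67 next round, worth 0.47 × 67 = 31.49 now; the licensee offers that and keeps 68.51.
Round 3 (the licensor proposes): the licensee can get 68.51 next round, worth 0.42 × 68.51 = 28.7742 now, so the licensor offers 28.7742, keeping 71.2258.
Round 2 (the licensee proposes): the licensor can get 71.2258 next round, worth 0.47 × 71.2258 = 33.476126 now. The licensee offers 33.476126 and keeps 100 − 33.476126 = 66.523874.
So by rejecting in round 1, the licensee gets 66.523874 next round, worth 0.42 × 66.523874 = 27.94002708 now.
Offer 37 ≥ 27.94002708, so the licensee accepts.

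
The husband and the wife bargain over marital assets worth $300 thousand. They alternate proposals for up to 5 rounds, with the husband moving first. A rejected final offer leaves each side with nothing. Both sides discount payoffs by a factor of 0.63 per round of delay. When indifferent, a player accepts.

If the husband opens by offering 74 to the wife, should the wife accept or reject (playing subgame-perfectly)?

Reject

Work out the wife's continuation value if the offer is rejected.
Round 5 (the husband proposes): the wife will accept anything ≥ 0, so the husband offers 0 and keeps 300.
Round 4 (the wife proposes): the husband can get 300 next round, worth 0.63 × 300 = 189 now; the wife offers that and keeps 111.
Round 3 (the husband proposes): the wife can get 111 next round, worth 0.63 × 111 = 69.93 now; the husband offers that and keeps 230.07.
Round 2 (the wife proposes): the husband can get 230.07 next round, worth 0.63 × 230.07 = 144.9441 now; the wife offers that and keeps 155.0559.
So by rejecting in round 1, the wife gets 155.0559 next round, worth 0.63 × 155.0559 = 97.685217 now.
Offer 74 < 97.685217, so the wife rejects.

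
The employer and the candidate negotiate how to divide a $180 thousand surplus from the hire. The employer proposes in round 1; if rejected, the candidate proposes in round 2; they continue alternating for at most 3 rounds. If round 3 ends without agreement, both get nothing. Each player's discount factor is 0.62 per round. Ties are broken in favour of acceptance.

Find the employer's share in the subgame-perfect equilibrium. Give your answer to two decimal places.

Round 3 (the employer proposes): rejection yields 0 for the candidate; the employer offers 0 and keeps 180.
Round 2 (the candidate proposes): the employer can get 180 next round, worth 0.62 × 180 = 111.6 now. The candidate offers 111.6 and keeps 180 − 111.6 = 68.4.
Round 1 (the employer proposes): the candidate can get 68.4 next round, worth 0.62 × 68.4 = 42.408 now. The employer offers 42.408 and keeps 180 − 42.408 = 137.592.

137.59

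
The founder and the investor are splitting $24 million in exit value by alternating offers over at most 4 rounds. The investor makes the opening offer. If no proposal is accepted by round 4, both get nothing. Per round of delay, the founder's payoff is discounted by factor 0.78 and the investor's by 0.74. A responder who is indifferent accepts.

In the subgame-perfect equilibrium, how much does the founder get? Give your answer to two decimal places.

Round 4 (the founder proposes): the investor will accept anything ≥ 0, so the founder offers 0 and keeps 24.
Round 3 (the investor proposes): the founder can get 24 next round, worth 0.78 × 24 = 18.72 now; the investor offers that and keeps 5.28.
Round 2 (the founder proposes): the investor can get 5.28 next round, worth 0.74 × 5.28 = 3.9072 now; the founder offers that and keeps 20.0928.
Round 1 (the investor proposes): the founder can get 20.0928 next round, worth 0.78 × 20.0928 = 15.672384 now. The investor offers 15.672384 and keeps 24 − 15.672384 = 8.327616.

15.67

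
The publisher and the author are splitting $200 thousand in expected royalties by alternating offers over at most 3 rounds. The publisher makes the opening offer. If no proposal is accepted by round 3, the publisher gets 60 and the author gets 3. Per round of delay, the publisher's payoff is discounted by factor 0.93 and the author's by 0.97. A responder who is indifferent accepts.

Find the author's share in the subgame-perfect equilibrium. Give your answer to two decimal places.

16.29

Solve by backward induction from round 3.
Round 3 (the publisher proposes): the author gets 3 if talks fail, so the publisher offers 3 and keeps 197.
Round 2 (the author proposes): the publisher can get 197 next round, worth 0.93 × 197 = 183.21 now; the author offers that and keeps 16.79.
Round 1 (the publisher proposes): the author can get 16.79 next round, worth 0.97 × 16.79 = 16.2863 now, so the publisher offers 16.2863, keeping 183.7137.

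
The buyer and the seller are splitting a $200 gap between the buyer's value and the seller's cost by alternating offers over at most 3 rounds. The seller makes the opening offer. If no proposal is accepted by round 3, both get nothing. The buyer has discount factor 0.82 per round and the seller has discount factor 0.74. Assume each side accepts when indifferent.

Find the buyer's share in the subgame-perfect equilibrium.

Round 3 (the seller proposes): rejection yields 0 for the buyer; the seller offers 0 and keeps 200.
Round 2 (the buyer proposes): the seller can get 200 next round, worth 0.74 × 200 = 148 now. The buyer offers 148 and keeps 200 − 148 = 52.
Round 1 (the seller proposes): the buyer can get 52 next round, worth 0.82 × 52 = 42.64 now, so the seller offers 42.64, keeping 157.36.

42.64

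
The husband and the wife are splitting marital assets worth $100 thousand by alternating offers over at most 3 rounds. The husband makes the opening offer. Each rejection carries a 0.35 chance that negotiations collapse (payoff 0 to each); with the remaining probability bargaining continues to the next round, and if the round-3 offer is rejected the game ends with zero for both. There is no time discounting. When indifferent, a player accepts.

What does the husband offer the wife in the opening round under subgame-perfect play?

Round 3 (the husband proposes): rejection yields 0 for the wife; the husband offers 0 and keeps 100.
Round 2 (the wife proposes): rejecting gives the husband an expected 0.65 × 100 = 65. The wife offers 65 and keeps 100 − 65 = 35.
Round 1 (the husband proposes): rejecting gives the wife an expected 0.65 × 35 = 22.75. The husband offers 22.75 and keeps 100 − 22.75 = 77.25.

22.75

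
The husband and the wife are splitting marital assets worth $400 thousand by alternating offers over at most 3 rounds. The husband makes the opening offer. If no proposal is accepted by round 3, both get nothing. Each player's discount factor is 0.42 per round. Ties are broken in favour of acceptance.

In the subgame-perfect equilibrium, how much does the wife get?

97.44

Round 3 (the husband proposes): rejection yields 0 for the wife; the husband offers 0 and keeps 400.
Round 2 (the wife proposes): the husband can get 400 next round, worth 0.42 × 400 = 168 now. The wife offers 168 and keeps 400 − 168 = 232.
Round 1 (the husband proposes): the wife can get 232 next round, worth 0.42 × 232 = 97.44 now. The husband offers 97.44 and keeps 400 − 97.44 = 302.56.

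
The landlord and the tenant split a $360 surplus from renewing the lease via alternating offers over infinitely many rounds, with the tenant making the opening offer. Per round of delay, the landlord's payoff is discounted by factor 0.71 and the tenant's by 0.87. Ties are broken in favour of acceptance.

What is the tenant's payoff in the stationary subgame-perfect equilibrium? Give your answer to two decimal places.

In a stationary SPE each proposer offers the other exactly their discounted continuation value.
If the tenant keeps x when proposing and the landlord keeps y when proposing, then x = 360 − 0.71y and y = 360 − 0.87x.
Solving: x = 360(1 − 0.71) / (1 − 0.87·0.71) = 104.4 / 0.3823 ≈ 273.0840.
The landlord gets 360 − 273.0840 ≈ 86.9160.

273.08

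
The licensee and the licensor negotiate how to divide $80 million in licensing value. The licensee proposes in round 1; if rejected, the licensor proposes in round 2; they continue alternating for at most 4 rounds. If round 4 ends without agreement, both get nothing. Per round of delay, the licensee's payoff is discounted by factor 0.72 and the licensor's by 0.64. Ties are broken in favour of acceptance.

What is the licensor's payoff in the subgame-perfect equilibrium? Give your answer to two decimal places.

37.93

Round 4 (the licensor proposes): the licensee will accept anything ≥ 0, so the licensor offers 0 and keeps 80.
Round 3 (the licensee proposes): the licensor can get 80 next round, worth 0.64 × 80 = 51.2 now. The licensee offers 51.2 and keeps 80 − 51.2 = 28.8.
Round 2 (the licensor proposes): the licensee can get 28.8 next round, worth 0.72 × 28.8 = 20.736 now, so the licensor offers 20.736, keeping 59.264.
Round 1 (the licensee proposes): the licensor can get 59.264 next round, worth 0.64 × 59.264 = 37.92896 now; the licensee offers that and keeps 42.07104.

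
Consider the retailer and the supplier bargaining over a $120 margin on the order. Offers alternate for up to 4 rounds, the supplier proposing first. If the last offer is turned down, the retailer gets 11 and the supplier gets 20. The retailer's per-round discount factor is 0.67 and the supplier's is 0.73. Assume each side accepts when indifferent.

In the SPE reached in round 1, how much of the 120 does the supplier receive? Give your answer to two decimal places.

Solve by backward induction from round 4.
Round 4 (the retailer proposes): the supplier gets 20 if talks fail, so the retailer offers 20 and keeps 100.
Round 3 (the supplier proposes): the retailer can get 100 next round, worth 0.67 × 100 = 67 now, so the supplier offers 67, keeping 53.
Round 2 (the retailer proposes): the supplier can get 53 next round, worth 0.73 × 53 = 38.69 now; the retailer offers that and keeps 81.31.
Round 1 (the supplier proposes): the retailer can get 81.31 next round, worth 0.67 × 81.31 = 54.4777 now; the supplier offers that and keeps 65.5223.

65.52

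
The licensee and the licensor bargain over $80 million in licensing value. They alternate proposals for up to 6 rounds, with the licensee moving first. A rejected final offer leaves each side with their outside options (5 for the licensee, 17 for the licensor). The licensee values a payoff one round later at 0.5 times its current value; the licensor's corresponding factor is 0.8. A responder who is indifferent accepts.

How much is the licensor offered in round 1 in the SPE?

54.4

Round 6 (the licensor proposes): the licensee gets 5 if talks fail, so the licensor offers 5 and keeps 75.
Round 5 (the licensee proposes): the licensor can get 75 next round, worth 0.8 × 75 = 60 now, so the licensee offers 60, keeping 20.
Round 4 (the licensor proposes): the licensee can get 20 next round, worth 0.5 × 20 = 10 now. The licensor offers 10 and keeps 80 − 10 = 70.
Round 3 (the licensee proposes): the licensor can get 70 next round, worth 0.8 × 70 = 56 now, so the licensee offers 56, keeping 24.
Round 2 (the licensor proposes): the licensee can get 24 next round, worth 0.5 × 24 = 12 now; the licensor offers that and keeps 68.
Round 1 (the licensee proposes): the licensor can get 68 next round, worth 0.8 × 68 = 54.4 now; the licensee offers that and keeps 25.6.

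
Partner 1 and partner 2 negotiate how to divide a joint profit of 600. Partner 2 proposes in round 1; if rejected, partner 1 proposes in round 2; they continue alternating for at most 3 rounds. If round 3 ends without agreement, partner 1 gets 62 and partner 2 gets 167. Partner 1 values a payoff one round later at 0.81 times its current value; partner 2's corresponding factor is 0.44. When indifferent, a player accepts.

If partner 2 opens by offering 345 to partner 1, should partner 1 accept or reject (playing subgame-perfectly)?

Round 3 (partner 2 proposes): partner 1 gets 62 if talks fail, so partner 2 offers 62 and keeps 538.
Round 2 (partner 1 proposes): partner 2 can get 538 next round, worth 0.44 × 538 = 236.72 now. Partner 1 offers 236.72 and keeps 600 − 236.72 = 363.28.
So by rejecting in round 1, partner 1 gets 363.28 next round, worth 0.81 × 363.28 = 294.2568 now.
Offer 345 ≥ 294.2568, so partner 1 accepts.

Accept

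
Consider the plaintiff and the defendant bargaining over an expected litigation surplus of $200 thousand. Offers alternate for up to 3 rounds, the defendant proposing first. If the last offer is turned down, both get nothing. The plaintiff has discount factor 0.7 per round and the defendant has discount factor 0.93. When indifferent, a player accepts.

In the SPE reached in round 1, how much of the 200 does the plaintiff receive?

9.8

Round 3 (the defendant proposes): the plaintiff will accept anything ≥ 0, so the defendant offers 0 and keeps 200.
Round 2 (the plaintiff proposes): the defendant can get 200 next round, worth 0.93 × 200 = 186 now; the plaintiff offers that and keeps 14.
Round 1 (the defendant proposes): the plaintiff can get 14 next round, worth 0.7 × 14 = 9.8 now. The defendant offers 9.8 and keeps 200 − 9.8 = 190.2.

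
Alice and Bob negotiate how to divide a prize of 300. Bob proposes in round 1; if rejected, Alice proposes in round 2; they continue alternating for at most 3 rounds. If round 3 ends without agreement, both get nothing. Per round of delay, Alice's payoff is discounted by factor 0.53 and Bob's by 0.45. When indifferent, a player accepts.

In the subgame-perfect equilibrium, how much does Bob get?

Solve by backward induction from round 3.
Round 3 (Bob proposes): Alice will accept anything ≥ 0, so Bob offers 0 and keeps 300.
Round 2 (Alice proposes): Bob can get 300 next round, worth 0.45 × 300 = 135 now, so Alice offers 135, keeping 165.
Round 1 (Bob proposes): Alice can get 165 next round, worth 0.53 × 165 = 87.45 now. Bob offers 87.45 and keeps 300 − 87.45 = 212.55.

212.55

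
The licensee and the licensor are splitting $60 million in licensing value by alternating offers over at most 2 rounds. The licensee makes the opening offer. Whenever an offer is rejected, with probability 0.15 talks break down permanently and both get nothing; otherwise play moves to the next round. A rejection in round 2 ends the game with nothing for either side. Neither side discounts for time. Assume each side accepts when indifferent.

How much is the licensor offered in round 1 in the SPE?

Round 2 (the licensor proposes): the licensee will accept anything ≥ 0, so the licensor offers 0 and keeps 60.
Round 1 (the licensee proposes): rejecting gives the licensor an expected 0.85 × 60 = 51. The licensee offers 51 and keeps 60 − 51 = 9.

51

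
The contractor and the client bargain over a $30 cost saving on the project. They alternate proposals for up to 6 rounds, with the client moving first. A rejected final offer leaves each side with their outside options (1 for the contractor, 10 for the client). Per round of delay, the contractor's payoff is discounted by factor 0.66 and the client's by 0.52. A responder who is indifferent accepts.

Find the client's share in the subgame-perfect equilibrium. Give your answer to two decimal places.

15.68

Work backward from the last round.
Round 6 (the contractor proposes): the client gets 10 if talks fail, so the contractor offers 10 and keeps 20.
Round 5 (the client proposes): the contractor can get 20 next round, worth 0.66 × 20 = 13.2 now, so the client offers 13.2, keeping 16.8.
Round 4 (the contractor proposes): the client can get 16.8 next round, worth 0.52 × 16.8 = 8.736 now. The contractor offers 8.736 and keeps 30 − 8.736 = 21.264.
Round 3 (the client proposes): the contractor can get 21.264 next round, worth 0.66 × 21.264 = 14.03424 now, so the client offers 14.03424, keeping 15.96576.
Round 2 (the contractor proposes): the client can get 15.96576 next round, worth 0.52 × 15.96576 = 8.3021952 now, so the contractor offers 8.3021952, keeping 21.6978048.
Round 1 (the client proposes): the contractor can get 21.6978048 next round, worth 0.66 × 21.6978048 = 14.320551168 now; the client offers that and keeps 15.679448832.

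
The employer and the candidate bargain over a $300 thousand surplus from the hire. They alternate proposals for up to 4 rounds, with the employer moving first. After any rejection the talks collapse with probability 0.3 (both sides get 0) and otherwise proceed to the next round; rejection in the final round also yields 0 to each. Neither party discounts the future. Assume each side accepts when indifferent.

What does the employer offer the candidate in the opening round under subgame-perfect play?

165.9

Round 4 (the candidate proposes): rejection yields 0 for the employer; the candidate offers 0 and keeps 300.
Round 3 (the employer proposes): rejecting gives the candidate an expected 0.7 × 300 = 210. The employer offers 210 and keeps 300 − 210 = 90.
Round 2 (the candidate proposes): rejecting gives the employer an expected 0.7 × 90 = 63; the candidate offers that and keeps 237.
Round 1 (the employer proposes): rejecting gives the candidate an expected 0.7 × 237 = 165.9. The employer offers 165.9 and keeps 300 − 165.9 = 134.1.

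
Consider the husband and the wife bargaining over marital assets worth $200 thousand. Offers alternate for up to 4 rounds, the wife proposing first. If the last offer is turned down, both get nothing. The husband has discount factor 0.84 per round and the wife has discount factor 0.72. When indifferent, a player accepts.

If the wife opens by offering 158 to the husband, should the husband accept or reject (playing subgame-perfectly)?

Accept

Round 4 (the husband proposes): rejection yields 0 for the wife; the husband offers 0 and keeps 200.
Round 3 (the wife proposes): the husband can get 200 next round, worth 0.84 × 200 = 168 now, so the wife offers 168, keeping 32.
Round 2 (the husband proposes): the wife can get 32 next round, worth 0.72 × 32 = 23.04 now, so the husband offers 23.04, keeping 176.96.
So by rejecting in round 1, the husband gets 176.96 next round, worth 0.84 × 176.96 = 148.6464 now.
Offer 158 ≥ 148.6464, so the husband accepts.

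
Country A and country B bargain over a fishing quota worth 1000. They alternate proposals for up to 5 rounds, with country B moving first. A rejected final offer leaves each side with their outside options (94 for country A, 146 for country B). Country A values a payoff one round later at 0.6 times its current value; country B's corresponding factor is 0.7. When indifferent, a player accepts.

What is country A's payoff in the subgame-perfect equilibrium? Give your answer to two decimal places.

Round 5 (country B proposes): country A gets 94 if talks fail, so country B offers 94 and keeps 906.
Round 4 (country A proposes): country B can get 906 next round, worth 0.7 × 906 = 634.2 now, so country A offers 634.2, keeping 365.8.
Round 3 (country B proposes): country A can get 365.8 next round, worth 0.6 × 365.8 = 219.48 now. Country B offers 219.48 and keeps 1000 − 219.48 = 780.52.
Round 2 (country A proposes): country B can get 780.52 next round, worth 0.7 × 780.52 = 546.364 now, so country A offers 546.364, keeping 453.636.
Round 1 (country B proposes): country A can get 453.636 next round, worth 0.6 × 453.636 = 272.1816 now. Country B offers 272.1816 and keeps 1000 − 272.1816 = 727.8184.

272.18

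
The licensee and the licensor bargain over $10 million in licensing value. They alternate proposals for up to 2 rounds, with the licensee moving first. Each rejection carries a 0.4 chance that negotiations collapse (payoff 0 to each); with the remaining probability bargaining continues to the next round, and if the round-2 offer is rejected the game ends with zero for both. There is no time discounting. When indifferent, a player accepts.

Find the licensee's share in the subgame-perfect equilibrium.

Round 2 (the licensor proposes): the licensee will accept anything ≥ 0, so the licensor offers 0 and keeps 10.
Round 1 (the licensee proposes): rejecting gives the licensor an expected 0.6 × 10 = 6. The licensee offers 6 and keeps 10 − 6 = 4.

4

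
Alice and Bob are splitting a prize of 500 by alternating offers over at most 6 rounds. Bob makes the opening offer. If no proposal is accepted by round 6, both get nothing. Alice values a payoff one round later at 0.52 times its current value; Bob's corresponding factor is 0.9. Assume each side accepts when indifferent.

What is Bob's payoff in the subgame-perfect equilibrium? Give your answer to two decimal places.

404.89

Round 6 (Alice proposes): Bob will accept anything ≥ 0, so Alice offers 0 and keeps 500.
Round 5 (Bob proposes): Alice can get 500 next round, worth 0.52 × 500 = 260 now, so Bob offers 260, keeping 240.
Round 4 (Alice proposes): Bob can get 240 next round, worth 0.9 × 240 = 216 now, so Alice offers 216, keeping 284.
Round 3 (Bob proposes): Alice can get 284 next round, worth 0.52 × 284 = 147.68 now; Bob offers that and keeps 352.32.
Round 2 (Alice proposes): Bob can get 352.32 next round, worth 0.9 × 352.32 = 317.088 now, so Alice offers 317.088, keeping 182.912.
Round 1 (Bob proposes): Alice can get 182.912 next round, worth 0.52 × 182.912 = 95.11424 now, so Bob offers 95.11424, keeping 404.88576.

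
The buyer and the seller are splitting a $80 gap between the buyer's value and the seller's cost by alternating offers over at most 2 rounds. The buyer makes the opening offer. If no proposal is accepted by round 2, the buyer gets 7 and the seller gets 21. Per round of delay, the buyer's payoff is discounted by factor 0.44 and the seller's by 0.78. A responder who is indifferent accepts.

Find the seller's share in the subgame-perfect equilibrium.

Round 2 (the seller proposes): the buyer gets 7 if talks fail, so the seller offers 7 and keeps 73.
Round 1 (the buyer proposes): the seller can get 73 next round, worth 0.78 × 73 = 56.94 now. The buyer offers 56.94 and keeps 80 − 56.94 = 23.06.

56.94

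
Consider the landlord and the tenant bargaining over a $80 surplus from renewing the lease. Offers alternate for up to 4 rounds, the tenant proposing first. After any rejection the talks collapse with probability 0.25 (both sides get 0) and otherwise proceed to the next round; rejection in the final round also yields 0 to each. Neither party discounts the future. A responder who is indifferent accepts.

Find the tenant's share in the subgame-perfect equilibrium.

Round 4 (the landlord proposes): the tenant will accept anything ≥ 0, so the landlord offers 0 and keeps 80.
Round 3 (the tenant proposes): rejecting gives the landlord an expected 0.75 × 80 = 60. The tenant offers 60 and keeps 80 − 60 = 20.
Round 2 (the landlord proposes): rejecting gives the tenant an expected 0.75 × 20 = 15; the landlord offers that and keeps 65.
Round 1 (the tenant proposes): rejecting gives the landlord an expected 0.75 × 65 = 48.75, so the tenant offers 48.75, keeping 31.25.

31.25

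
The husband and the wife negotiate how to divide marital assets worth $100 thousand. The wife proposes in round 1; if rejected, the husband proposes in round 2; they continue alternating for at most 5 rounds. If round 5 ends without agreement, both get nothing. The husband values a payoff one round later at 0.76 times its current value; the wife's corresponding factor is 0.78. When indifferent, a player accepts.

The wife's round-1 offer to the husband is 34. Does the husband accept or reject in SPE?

Accept

Round 5 (the wife proposes): the husband will accept anything ≥ 0, so the wife offers 0 and keeps 100.
Round 4 (the husband proposes): the wife can get 100 next round, worth 0.78 × 100 = 78 now; the husband offers that and keeps 22.
Round 3 (the wife proposes): the husband can get 22 next round, worth 0.76 × 22 = 16.72 now, so the wife offers 16.72, keeping 83.28.
Round 2 (the husband proposes): the wife can get 83.28 next round, worth 0.78 × 83.28 = 64.9584 now, so the husband offers 64.9584, keeping 35.0416.
So by rejecting in round 1, the husband gets 35.0416 next round, worth 0.76 × 35.0416 = 26.631616 now.
Offer 34 ≥ 26.631616, so the husband accepts.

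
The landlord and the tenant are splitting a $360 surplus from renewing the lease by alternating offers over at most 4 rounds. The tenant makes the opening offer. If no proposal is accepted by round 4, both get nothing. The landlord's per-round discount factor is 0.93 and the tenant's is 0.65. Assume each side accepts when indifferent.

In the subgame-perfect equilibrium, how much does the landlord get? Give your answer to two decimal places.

319.57

Round 4 (the landlord proposes): rejection yields 0 for the tenant; the landlord offers 0 and keeps 360.
Round 3 (the tenant proposes): the landlord can get 360 next round, worth 0.93 × 360 = 334.8 now, so the tenant offers 334.8, keeping 25.2.
Round 2 (the landlord proposes): the tenant can get 25.2 next round, worth 0.65 × 25.2 = 16.38 now; the landlord offers that and keeps 343.62.
Round 1 (the tenant proposes): the landlord can get 343.62 next round, worth 0.93 × 343.62 = 319.5666 now, so the tenant offers 319.5666, keeping 40.4334.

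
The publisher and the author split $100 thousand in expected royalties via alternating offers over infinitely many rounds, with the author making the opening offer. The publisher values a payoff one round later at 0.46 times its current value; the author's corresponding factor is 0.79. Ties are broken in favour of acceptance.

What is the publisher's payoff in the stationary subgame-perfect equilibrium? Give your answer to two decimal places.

Let x be the author's share when the author proposes and y be the publisher's share when the publisher proposes.
The publisher accepts iff offered ≥ 0.46·y, so x = 100 − 0.46y. Symmetrically y = 100 − 0.79x.
Substituting: x = 100 − 0.46(100 − 0.79x), giving x(1 − 0.79·0.46) = 100(1 − 0.46).
So x = 100 × 0.54 / 0.6366 ≈ 84.8256, and the publisher receives 100 − x ≈ 15.1744.

15.17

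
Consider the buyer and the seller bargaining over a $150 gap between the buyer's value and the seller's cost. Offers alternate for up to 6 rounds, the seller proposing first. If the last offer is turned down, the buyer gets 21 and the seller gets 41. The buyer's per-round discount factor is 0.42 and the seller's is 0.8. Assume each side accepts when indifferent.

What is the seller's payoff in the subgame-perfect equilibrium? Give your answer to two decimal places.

Work backward from the last round.
Round 6 (the buyer proposes): the seller gets 41 if talks fail, so the buyer offers 41 and keeps 109.
Round 5 (the seller proposes): the buyer can get 109 next round, worth 0.42 × 109 = 45.78 now. The seller offers 45.78 and keeps 150 − 45.78 = 104.22.
Round 4 (the buyer proposes): the seller can get 104.22 next round, worth 0.8 × 104.22 = 83.376 now, so the buyer offers 83.376, keeping 66.624.
Round 3 (the seller proposes): the buyer can get 66.624 next round, worth 0.42 × 66.624 = 27.98208 now. The seller offers 27.98208 and keeps 150 − 27.98208 = 122.01792.
Round 2 (the buyer proposes): the seller can get 122.01792 next round, worth 0.8 × 122.01792 = 97.614336 now. The buyer offers 97.614336 and keeps 150 − 97.614336 = 52.385664.
Round 1 (the seller proposes): the buyer can get 52.385664 next round, worth 0.42 × 52.385664 = 22.00197888 now. The seller offers 22.00197888 and keeps 150 − 22.00197888 = 127.99802112.

128.00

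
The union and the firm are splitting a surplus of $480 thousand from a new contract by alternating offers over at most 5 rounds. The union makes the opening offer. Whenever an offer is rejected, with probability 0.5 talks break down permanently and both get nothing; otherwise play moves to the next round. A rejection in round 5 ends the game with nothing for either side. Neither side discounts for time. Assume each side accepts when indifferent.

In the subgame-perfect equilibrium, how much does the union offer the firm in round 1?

Round 5 (the union proposes): the firm will accept anything ≥ 0, so the union offers 0 and keeps 480.
Round 4 (the firm proposes): rejecting gives the union an expected 0.5 × 480 = 240. The firm offers 240 and keeps 480 − 240 = 240.
Round 3 (the union proposes): rejecting gives the firm an expected 0.5 × 240 = 120, so the union offers 120, keeping 360.
Round 2 (the firm proposes): rejecting gives the union an expected 0.5 × 360 = 180. The firm offers 180 and keeps 480 − 180 = 300.
Round 1 (the union proposes): rejecting gives the firm an expected 0.5 × 300 = 150, so the union offers 150, keeping 330.

150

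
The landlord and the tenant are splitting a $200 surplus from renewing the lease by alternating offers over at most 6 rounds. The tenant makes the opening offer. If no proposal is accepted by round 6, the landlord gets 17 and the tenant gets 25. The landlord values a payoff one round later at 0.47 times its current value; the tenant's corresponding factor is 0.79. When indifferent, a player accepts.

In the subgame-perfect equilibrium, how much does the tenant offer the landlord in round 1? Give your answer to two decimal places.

Solve by backward induction from round 6.
Round 6 (the landlord proposes): the tenant gets 25 if talks fail, so the landlord offers 25 and keeps 175.
Round 5 (the tenant proposes): the landlord can get 175 next round, worth 0.47 × 175 = 82.25 now; the tenant offers that and keeps 117.75.
Round 4 (the landlord proposes): the tenant can get 117.75 next round, worth 0.79 × 117.75 = 93.0225 now. The landlord offers 93.0225 and keeps 200 − 93.0225 = 106.9775.
Round 3 (the tenant proposes): the landlord can get 106.9775 next round, worth 0.47 × 106.9775 = 50.279425 now; the tenant offers that and keeps 149.720575.
Round 2 (the landlord proposes): the tenant can get 149.720575 next round, worth 0.79 × 149.720575 = 118.27925425 now. The landlord offers 118.27925425 and keeps 200 − 118.27925425 = 81.72074575.
Round 1 (the tenant proposes): the landlord can get 81.72074575 next round, worth 0.47 × 81.72074575 = 38.4087505025 now; the tenant offers that and keeps 161.5912494975.

38.41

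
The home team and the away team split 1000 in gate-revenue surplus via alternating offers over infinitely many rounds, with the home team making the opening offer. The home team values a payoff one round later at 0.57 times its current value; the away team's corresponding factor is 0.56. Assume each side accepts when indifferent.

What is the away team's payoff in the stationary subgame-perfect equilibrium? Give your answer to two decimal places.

In a stationary SPE each proposer offers the other exactly their discounted continuation value.
If the home team keeps x when proposing and the away team keeps y when proposing, then x = 1000 − 0.56y and y = 1000 − 0.57x.
Solving: x = 1000(1 − 0.56) / (1 − 0.57·0.56) = 440 / 0.6808 ≈ 646.2985.
The away team gets 1000 − 646.2985 ≈ 353.7015.

353.70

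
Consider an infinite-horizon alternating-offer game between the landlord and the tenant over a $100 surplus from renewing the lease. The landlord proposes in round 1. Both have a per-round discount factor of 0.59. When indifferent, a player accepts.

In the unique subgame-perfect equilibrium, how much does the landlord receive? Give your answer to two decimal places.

Let x be the landlord's share when the landlord proposes and y be the tenant's share when the tenant proposes.
The tenant accepts iff offered ≥ 0.59·y, so x = 100 − 0.59y. Symmetrically y = 100 − 0.59x.
Substituting: x = 100 − 0.59(100 − 0.59x), giving x(1 − 0.59·0.59) = 100(1 − 0.59).
So x = 100 × 0.41 / 0.6519 ≈ 62.8931, and the tenant receives 100 − x ≈ 37.1069.

62.89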